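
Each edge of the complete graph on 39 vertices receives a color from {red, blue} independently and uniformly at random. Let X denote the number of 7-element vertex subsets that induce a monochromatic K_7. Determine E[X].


Let X = Σ_S X_S over the C(39, 7) = 15380937 subsets S of size 7, where X_S = 1 if the K_7 on S is monochromatic.
For a fixed S, the K_7 on S has C(7, 2) = 21 edges. P[all 21 edges red] = (1/2)^21, and likewise for blue, so P[monochromatic] = 2·(1/2)^21 = 2^{1 − 21} = 1/1048576.
Summing: E[X] = C(39, 7) · 2^{1 − 21} = 15380937 · 1/1048576 = 15380937/1048576.
Numerically: E[X] ≈ 14.66840.

E[X] = C(39,7)·2^(1−C(7,2)) = 15380937/1048576 ≈ 14.66840.


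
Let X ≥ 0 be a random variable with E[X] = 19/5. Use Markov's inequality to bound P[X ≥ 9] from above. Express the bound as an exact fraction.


μ = E[X] = 19/5, a = 9.
Markov: P[X ≥ 9] ≤ μ/a = (19/5)/9 = 19/45.
Numerically: ≈ 0.4222.
(Since a = 9 > μ = 3.8000, the bound 19/45 is < 1 and informative.)

P[X ≥ 9] ≤ 19/45 ≈ 0.4222.


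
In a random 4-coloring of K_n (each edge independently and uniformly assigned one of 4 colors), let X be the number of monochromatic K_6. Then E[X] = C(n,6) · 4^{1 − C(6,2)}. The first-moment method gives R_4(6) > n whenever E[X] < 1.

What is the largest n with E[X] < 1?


We need C(n, 6) · 4^{1 − 15} < 1, i.e. C(n, 6) < 4^{15 − 1} = 268435456.
Check values of n near the boundary:
  n = 76: C(76, 6) = 218618940; 218618940 < 268435456? YES
  n = 77: C(77, 6) = 237093780; 237093780 < 268435456? YES
  n = 78: C(78, 6) = 256851595; 256851595 < 268435456? YES
  n = 79: C(79, 6) = 277962685; 277962685 < 268435456? NO
The largest n with C(n, 6) < 268435456 is n = 78 (where E[X] = 256851595/268435456 ≈ 0.957). Hence R_4(6) > 78, i.e. R_4(6) ≥ 79.

Largest n = 78; hence R_4(6) > 78.


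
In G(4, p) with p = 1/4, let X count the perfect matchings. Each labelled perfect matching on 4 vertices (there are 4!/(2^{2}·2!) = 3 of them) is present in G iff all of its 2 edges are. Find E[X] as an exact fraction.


K_4 has 4!/(2^{2}·2!) = 3 labelled perfect matchings.
For each such perfect matching H, let X_H = 1 if all 2 edges of H are present in G. Then P[X_H = 1] = p^{2} = (1/4)^{2} = 1/16.
Summing the indicators: E[X] = Σ_H E[X_H] = 3 · p^{2} = 3 · 1/16 = 3/16.
Numerically: E[X] ≈ 0.1875.

E[X] = 3 · (1/4)^{2} = 3/16 ≈ 0.1875.


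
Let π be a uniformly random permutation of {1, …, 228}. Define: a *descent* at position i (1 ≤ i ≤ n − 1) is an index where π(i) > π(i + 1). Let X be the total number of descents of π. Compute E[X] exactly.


Write X = Σ X_I over i = 1, …, 227, with X_I the indicator of one descent.
There are 227 indicators.
For each fixed i, the pair (π(i), π(i+1)) is a uniformly random ordered pair of distinct values from {1, …, 228}; by symmetry P[π(i) > π(i+1)] = 1/2.
By linearity: E[X] = 227 · (1/2) = (228 − 1) · (1/2) = 227/2 ≈ 113.5000.

E[X] = 227/2 = 113.5000.


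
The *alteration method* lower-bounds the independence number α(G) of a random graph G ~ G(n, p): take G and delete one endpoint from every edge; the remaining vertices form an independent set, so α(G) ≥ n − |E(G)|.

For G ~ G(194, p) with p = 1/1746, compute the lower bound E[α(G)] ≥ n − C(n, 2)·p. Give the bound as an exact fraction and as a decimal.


E[|E(G)|] = C(194, 2)·p = 18721 · (1/1746) = 193/18.
E[α(G)] ≥ n − E[|E(G)|] = 194 − 193/18 = 3299/18.
Numerically: ≈ 183.27778.
(This is only a lower bound; the true E[α(G)] may be larger.)

E[α(G)] ≥ 3299/18 ≈ 183.27778.


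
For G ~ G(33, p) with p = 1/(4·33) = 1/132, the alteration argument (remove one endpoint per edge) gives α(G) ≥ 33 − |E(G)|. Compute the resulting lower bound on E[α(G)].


E[|E(G)|] = C(33, 2)·p = 528 · (1/132) = 4.
E[α(G)] ≥ n − E[|E(G)|] = 33 − 4 = 29.
Numerically: ≈ 29.000000.
(This is only a lower bound; the true E[α(G)] may be larger.)

E[α(G)] ≥ 29 ≈ 29.000000.


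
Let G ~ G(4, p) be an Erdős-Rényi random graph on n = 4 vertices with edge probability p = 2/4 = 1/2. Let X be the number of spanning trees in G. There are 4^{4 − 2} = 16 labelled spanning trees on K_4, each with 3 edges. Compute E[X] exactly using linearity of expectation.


K_4 has 4^{4 − 2} = 16 labelled spanning trees.
For each such spanning tree H, let X_H = 1 if all 3 edges of H are present in G. Then P[X_H = 1] = p^{3} = (1/2)^{3} = 1/8.
Summing the indicators: E[X] = Σ_H E[X_H] = 16 · p^{3} = 16 · 1/8 = 2.
Numerically: E[X] ≈ 2.

E[X] = 16 · (1/2)^{3} = 2 ≈ 2.


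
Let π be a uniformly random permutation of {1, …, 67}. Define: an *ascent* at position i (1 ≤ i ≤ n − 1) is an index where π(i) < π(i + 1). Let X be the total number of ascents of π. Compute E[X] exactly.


Write X = Σ X_I over i = 1, …, 66, with X_I the indicator of one ascent.
There are 66 indicators.
For each fixed i, the pair (π(i), π(i+1)) is a uniformly random ordered pair of distinct values from {1, …, 67}; by symmetry P[π(i) < π(i+1)] = 1/2.
By linearity: E[X] = 66 · (1/2) = (67 − 1) · (1/2) = 33 ≈ 33.000.

E[X] = 33 = 33.000.


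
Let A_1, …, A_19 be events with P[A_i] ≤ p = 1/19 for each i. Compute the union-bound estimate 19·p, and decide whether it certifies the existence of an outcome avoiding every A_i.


Union bound: P[∪_{i=1}^{19} A_i] ≤ Σ_i P[A_i] ≤ 19·p = 19·(1/19) = 1.
Numerically: 1 ≈ 1.00000.
Is 1 < 1? NO.
Since the bound 1 is ≥ 1, the union bound is uninformative here; it does NOT by itself certify existence.

19·p = 1 ≈ 1.00000; existence NOT certified by the union bound.


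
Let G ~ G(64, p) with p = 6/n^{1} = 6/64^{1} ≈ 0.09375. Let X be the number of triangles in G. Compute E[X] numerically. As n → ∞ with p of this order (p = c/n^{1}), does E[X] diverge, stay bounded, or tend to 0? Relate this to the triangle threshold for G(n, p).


Number of potential triangles: C(64, 3) = 41664.
Each occurs with probability p³ ≈ (0.09375)³ ≈ 8.2397461e-04.
By linearity: E[X] = C(64, 3)·p³ ≈ 41664 · 8.2397461e-04 ≈ 34.33008.
Here α = 1, so p = 6/n is exactly at the triangle threshold p ~ 1/n. Asymptotically E[X] → c³/6 = 6³/6 = 36 ≈ 36.00000, a bounded constant. In this regime the triangle count is asymptotically Poisson(c³/6).

E[X] ≈ 34.33008; in regime p = Θ(1/n^{1}) E[X] stays bounded (at the triangle threshold p ~ 1/n).


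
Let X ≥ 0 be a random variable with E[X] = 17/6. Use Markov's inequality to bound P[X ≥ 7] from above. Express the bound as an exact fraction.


μ = E[X] = 17/6, a = 7.
Markov: P[X ≥ 7] ≤ μ/a = (17/6)/7 = 17/42.
Numerically: ≈ 0.405.
(Since a = 7 > μ = 2.833, the bound 17/42 is < 1 and informative.)

P[X ≥ 7] ≤ 17/42 ≈ 0.405.


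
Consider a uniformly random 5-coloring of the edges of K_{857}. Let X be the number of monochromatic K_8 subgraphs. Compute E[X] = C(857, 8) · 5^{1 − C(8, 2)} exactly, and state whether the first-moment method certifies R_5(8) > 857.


E[X] = C(857, 8) · 5^{1 − 28} = 6983854138365964575 · 5^{−27} = 6983854138365964575/7450580596923828125.
As a reduced fraction: E[X] = 279354165534638583/298023223876953125 ≈ 0.937.
Is E[X] < 1? YES.
Since E[X] < 1, there exists a 5-coloring of K_{857} with no monochromatic K_8; hence R_5(8) > 857.

E[X] = 279354165534638583/298023223876953125 ≈ 0.937; E[X] < 1, so R_5(8) > 857.


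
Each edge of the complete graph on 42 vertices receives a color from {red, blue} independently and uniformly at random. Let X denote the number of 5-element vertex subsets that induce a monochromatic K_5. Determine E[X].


Let X = Σ_S X_S over the C(42, 5) = 850668 subsets S of size 5, where X_S = 1 if the K_5 on S is monochromatic.
For a fixed S, the K_5 on S has C(5, 2) = 10 edges. P[all 10 edges red] = (1/2)^10, and likewise for blue, so P[monochromatic] = 2·(1/2)^10 = 2^{1 − 10} = 1/512.
By linearity: E[X] = C(42, 5) · 2^{1 − 10} = 850668 · 1/512 = 212667/128.
Numerically: E[X] ≈ 1661.4609.

E[X] = C(42,5)·2^(1−C(5,2)) = 212667/128 ≈ 1661.4609.


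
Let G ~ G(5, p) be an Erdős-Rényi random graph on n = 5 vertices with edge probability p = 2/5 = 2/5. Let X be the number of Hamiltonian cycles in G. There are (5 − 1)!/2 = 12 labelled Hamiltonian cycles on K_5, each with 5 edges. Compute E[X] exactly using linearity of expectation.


K_5 has (5 − 1)!/2 = 12 labelled Hamiltonian cycles.
For each such Hamiltonian cycle H, let X_H = 1 if all 5 edges of H are present in G. Then P[X_H = 1] = p^{5} = (2/5)^{5} = 32/3125.
By linearity: E[X] = Σ_H E[X_H] = 12 · p^{5} = 12 · 32/3125 = 384/3125.
Numerically: E[X] ≈ 0.12288.

E[X] = 12 · (2/5)^{5} = 384/3125 ≈ 0.12288.


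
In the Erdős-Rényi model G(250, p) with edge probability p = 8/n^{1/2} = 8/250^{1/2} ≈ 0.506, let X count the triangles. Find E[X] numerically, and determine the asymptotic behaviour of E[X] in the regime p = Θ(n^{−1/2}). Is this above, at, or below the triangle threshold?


Number of potential triangles: C(250, 3) = 2573000.
Each occurs with probability p³ ≈ (0.506)³ ≈ 1.295269e-01.
By linearity: E[X] = C(250, 3)·p³ ≈ 2573000 · 1.295269e-01 ≈ 333272.6956.
Since α = 1/2 < 1, p = c/n^{1/2} ≫ 1/n is above the triangle threshold p ~ 1/n. Asymptotically E[X] ~ (c³/6)·n^{3(1−α)} = (8³/6)·n^{1.5} → ∞; triangles are abundant w.h.p.

E[X] ≈ 333272.6956; in regime p = Θ(1/n^{1/2}) E[X] diverges (above the triangle threshold p ~ 1/n).


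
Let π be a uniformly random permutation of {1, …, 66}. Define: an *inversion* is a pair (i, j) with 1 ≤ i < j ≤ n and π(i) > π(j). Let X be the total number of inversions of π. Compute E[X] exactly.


Write X = Σ X_I over the C(66, 2) = 2145 pairs i < j, with X_I the indicator of one inversion.
There are 2145 indicators.
For each fixed pair i < j, the values π(i) and π(j) are two distinct elements of {1, …, 66} in uniformly random order; by symmetry P[π(i) > π(j)] = 1/2.
By linearity: E[X] = 2145 · (1/2) = C(66, 2) · (1/2) = 2145/2 = 2145/2 ≈ 1072.500.

E[X] = 2145/2 = 1072.500.


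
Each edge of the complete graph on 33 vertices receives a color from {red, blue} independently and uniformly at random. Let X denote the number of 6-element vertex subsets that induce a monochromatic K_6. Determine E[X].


Let X = Σ_S X_S over the C(33, 6) = 1107568 subsets S of size 6, where X_S = 1 if the K_6 on S is monochromatic.
For a fixed S, the K_6 on S has C(6, 2) = 15 edges. P[all 15 edges red] = (1/2)^15, and likewise for blue, so P[monochromatic] = 2·(1/2)^15 = 2^{1 − 15} = 1/16384.
By linearity: E[X] = C(33, 6) · 2^{1 − 15} = 1107568 · 1/16384 = 69223/1024.
Numerically: E[X] ≈ 67.60059.

E[X] = C(33,6)·2^(1−C(6,2)) = 69223/1024 ≈ 67.60059.


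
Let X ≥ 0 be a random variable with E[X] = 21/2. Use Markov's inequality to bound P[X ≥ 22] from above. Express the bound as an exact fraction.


μ = E[X] = 21/2, a = 22.
Markov: P[X ≥ 22] ≤ μ/a = (21/2)/22 = 21/44.
Numerically: ≈ 0.477273.
(Since a = 22 > μ = 10.500000, the bound 21/44 is < 1 and informative.)

P[X ≥ 22] ≤ 21/44 ≈ 0.477273.


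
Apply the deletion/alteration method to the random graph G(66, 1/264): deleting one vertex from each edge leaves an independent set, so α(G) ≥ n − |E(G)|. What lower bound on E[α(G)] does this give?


E[|E(G)|] = C(66, 2)·p = 2145 · (1/264) = 65/8.
E[α(G)] ≥ n − E[|E(G)|] = 66 − 65/8 = 463/8.
Numerically: ≈ 57.875000.
(This is only a lower bound; the true E[α(G)] may be larger.)

E[α(G)] ≥ 463/8 ≈ 57.875000.


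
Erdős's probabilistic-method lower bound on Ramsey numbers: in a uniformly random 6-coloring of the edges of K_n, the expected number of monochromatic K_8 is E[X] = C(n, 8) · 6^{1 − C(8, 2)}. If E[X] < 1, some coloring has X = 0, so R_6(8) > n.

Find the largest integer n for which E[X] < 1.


We need C(n, 8) · 6^{1 − 28} < 1, i.e. C(n, 8) < 6^{28 − 1} = 1023490369077469249536.
Check values of n near the boundary:
  n = 1589: C(1589, 8) = 990389025825605844438; 990389025825605844438 < 1023490369077469249536? YES
  n = 1590: C(1590, 8) = 995397314198933813310; 995397314198933813310 < 1023490369077469249536? YES
  n = 1591: C(1591, 8) = 1000427749141189953870; 1000427749141189953870 < 1023490369077469249536? YES
  n = 1592: C(1592, 8) = 1005480414540892933435; 1005480414540892933435 < 1023490369077469249536? YES
  n = 1593: C(1593, 8) = 1010555394551193970323; 1010555394551193970323 < 1023490369077469249536? YES
  n = 1594: C(1594, 8) = 1015652773590544255167; 1015652773590544255167 < 1023490369077469249536? YES
  n = 1595: C(1595, 8) = 1020772636343363633895; 1020772636343363633895 < 1023490369077469249536? YES
  n = 1596: C(1596, 8) = 1025915067760710553965; 1025915067760710553965 < 1023490369077469249536? NO
The largest n with C(n, 8) < 1023490369077469249536 is n = 1595 (where E[X] = 113419181815929292655/113721152119718805504 ≈ 0.9973). Hence R_6(8) > 1595, i.e. R_6(8) ≥ 1596.

Largest n = 1595; hence R_6(8) > 1595.


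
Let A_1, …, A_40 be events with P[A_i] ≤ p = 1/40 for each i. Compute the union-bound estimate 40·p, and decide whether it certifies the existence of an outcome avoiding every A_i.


Union bound: P[∪_{i=1}^{40} A_i] ≤ Σ_i P[A_i] ≤ 40·p = 40·(1/40) = 1.
Numerically: 1 ≈ 1.000000.
Is 1 < 1? NO.
Since the bound 1 is ≥ 1, the union bound is uninformative here; it does NOT by itself certify existence.

40·p = 1 ≈ 1.000000; existence NOT certified by the union bound.


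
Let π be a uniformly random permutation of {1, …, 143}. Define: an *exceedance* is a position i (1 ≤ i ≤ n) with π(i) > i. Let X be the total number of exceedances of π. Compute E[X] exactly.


Write X = Σ_{i=1}^{143} X_i, where X_i = 1_{π(i) > i}.
For each fixed i, π(i) is uniform over {1, …, 143} (marginal of a uniform permutation), so P[π(i) > i] = (n − i)/n. Summing: Σ_{i=1}^{143} (n − i)/n = (0 + 1 + … + 142)/143 = 143(143 − 1)/(2·143) = (143 − 1)/2.
Hence E[X] = Σ_{i=1}^{143} (143 − i)/143 = 71 ≈ 71.00000.

E[X] = 71 = 71.00000.


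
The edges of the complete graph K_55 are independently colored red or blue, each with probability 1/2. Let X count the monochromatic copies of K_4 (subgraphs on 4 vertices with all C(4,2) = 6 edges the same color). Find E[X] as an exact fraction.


Let X = Σ_S X_S over the C(55, 4) = 341055 subsets S of size 4, where X_S = 1 if the K_4 on S is monochromatic.
For a fixed S, the K_4 on S has C(4, 2) = 6 edges. P[all 6 edges red] = (1/2)^6, and likewise for blue, so P[monochromatic] = 2·(1/2)^6 = 2^{1 − 6} = 1/32.
By linearity: E[X] = C(55, 4) · 2^{1 − 6} = 341055 · 1/32 = 341055/32.
Numerically: E[X] ≈ 10657.969.

E[X] = C(55,4)·2^(1−C(4,2)) = 341055/32 ≈ 10657.969.


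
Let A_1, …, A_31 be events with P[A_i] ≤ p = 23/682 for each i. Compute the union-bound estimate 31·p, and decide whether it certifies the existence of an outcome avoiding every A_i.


Union bound: P[∪_{i=1}^{31} A_i] ≤ Σ_i P[A_i] ≤ 31·p = 31·(23/682) = 23/22.
Numerically: 23/22 ≈ 1.04545.
Is 23/22 < 1? NO.
Since the bound 23/22 is ≥ 1, the union bound is uninformative here; it does NOT by itself certify existence.

31·p = 23/22 ≈ 1.04545; existence NOT certified by the union bound.


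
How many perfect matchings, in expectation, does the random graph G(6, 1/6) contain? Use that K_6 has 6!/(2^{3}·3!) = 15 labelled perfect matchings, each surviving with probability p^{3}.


K_6 has 6!/(2^{3}·3!) = 15 labelled perfect matchings.
For each such perfect matching H, let X_H = 1 if all 3 edges of H are present in G. Then P[X_H = 1] = p^{3} = (1/6)^{3} = 1/216.
By linearity: E[X] = Σ_H E[X_H] = 15 · p^{3} = 15 · 1/216 = 5/72.
Numerically: E[X] ≈ 0.069444.

E[X] = 15 · (1/6)^{3} = 5/72 ≈ 0.069444.


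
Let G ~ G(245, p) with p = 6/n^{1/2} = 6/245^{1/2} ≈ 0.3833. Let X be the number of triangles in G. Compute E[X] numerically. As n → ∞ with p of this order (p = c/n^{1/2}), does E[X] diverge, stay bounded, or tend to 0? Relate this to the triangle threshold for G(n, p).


Number of potential triangles: C(245, 3) = 2421090.
Each occurs with probability p³ ≈ (0.3833)³ ≈ 5.632544e-02.
By linearity: E[X] = C(245, 3)·p³ ≈ 2421090 · 5.632544e-02 ≈ 136368.9695.
Since α = 1/2 < 1, p = c/n^{1/2} ≫ 1/n is above the triangle threshold p ~ 1/n. Asymptotically E[X] ~ (c³/6)·n^{3(1−α)} = (6³/6)·n^{1.5} → ∞; triangles are abundant w.h.p.

E[X] ≈ 136368.9695; in regime p = Θ(1/n^{1/2}) E[X] diverges (above the triangle threshold p ~ 1/n).


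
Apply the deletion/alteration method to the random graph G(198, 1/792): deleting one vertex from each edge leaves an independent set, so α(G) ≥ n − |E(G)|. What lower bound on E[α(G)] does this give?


E[|E(G)|] = C(198, 2)·p = 19503 · (1/792) = 197/8.
E[α(G)] ≥ n − E[|E(G)|] = 198 − 197/8 = 1387/8.
Numerically: ≈ 173.3750.
(This is only a lower bound; the true E[α(G)] may be larger.)

E[α(G)] ≥ 1387/8 ≈ 173.3750.


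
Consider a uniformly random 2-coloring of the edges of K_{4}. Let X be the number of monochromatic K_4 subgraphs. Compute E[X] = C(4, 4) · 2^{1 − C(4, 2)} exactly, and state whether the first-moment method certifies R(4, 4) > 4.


E[X] = C(4, 4) · 2^{1 − 6} = 1 · 2^{−5} = 1/32.
As a reduced fraction: E[X] = 1/32 ≈ 0.031250.
Is E[X] < 1? YES.
Since E[X] < 1, there exists a 2-coloring of K_{4} with no monochromatic K_4; hence R(4, 4) > 4.

E[X] = 1/32 ≈ 0.031250; E[X] < 1, so R(4, 4) > 4.


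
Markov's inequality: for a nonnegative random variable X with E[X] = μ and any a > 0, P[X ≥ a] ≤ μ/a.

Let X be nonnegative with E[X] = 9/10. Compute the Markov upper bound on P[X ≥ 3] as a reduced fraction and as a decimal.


μ = E[X] = 9/10, a = 3.
Markov: P[X ≥ 3] ≤ μ/a = (9/10)/3 = 3/10.
Numerically: ≈ 0.30000.
(Since a = 3 > μ = 0.90000, the bound 3/10 is < 1 and informative.)

P[X ≥ 3] ≤ 3/10 ≈ 0.30000.


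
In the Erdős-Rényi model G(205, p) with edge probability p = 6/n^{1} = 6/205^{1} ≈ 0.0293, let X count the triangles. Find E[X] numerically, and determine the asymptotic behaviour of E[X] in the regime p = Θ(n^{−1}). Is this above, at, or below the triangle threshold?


Number of potential triangles: C(205, 3) = 1414910.
Each occurs with probability p³ ≈ (0.0293)³ ≈ 2.50722e-05.
By linearity: E[X] = C(205, 3)·p³ ≈ 1414910 · 2.50722e-05 ≈ 35.475.
Here α = 1, so p = 6/n is exactly at the triangle threshold p ~ 1/n. Asymptotically E[X] → c³/6 = 6³/6 = 36 ≈ 36.000, a bounded constant. In this regime the triangle count is asymptotically Poisson(c³/6).

E[X] ≈ 35.475; in regime p = Θ(1/n^{1}) E[X] stays bounded (at the triangle threshold p ~ 1/n).


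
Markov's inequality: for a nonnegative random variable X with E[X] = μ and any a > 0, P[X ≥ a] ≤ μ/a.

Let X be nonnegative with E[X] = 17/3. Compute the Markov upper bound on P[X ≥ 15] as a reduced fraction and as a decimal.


μ = E[X] = 17/3, a = 15.
Markov: P[X ≥ 15] ≤ μ/a = (17/3)/15 = 17/45.
Numerically: ≈ 0.3778.
(Since a = 15 > μ = 5.6667, the bound 17/45 is < 1 and informative.)

P[X ≥ 15] ≤ 17/45 ≈ 0.3778.


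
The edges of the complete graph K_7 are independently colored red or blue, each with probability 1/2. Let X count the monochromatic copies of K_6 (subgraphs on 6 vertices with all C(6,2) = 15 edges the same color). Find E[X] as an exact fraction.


Let X = Σ_S X_S over the C(7, 6) = 7 subsets S of size 6, where X_S = 1 if the K_6 on S is monochromatic.
For a fixed S, the K_6 on S has C(6, 2) = 15 edges. P[all 15 edges red] = (1/2)^15, and likewise for blue, so P[monochromatic] = 2·(1/2)^15 = 2^{1 − 15} = 1/16384.
By linearity: E[X] = C(7, 6) · 2^{1 − 15} = 7 · 1/16384 = 7/16384.
Numerically: E[X] ≈ 0.0004.

E[X] = C(7,6)·2^(1−C(6,2)) = 7/16384 ≈ 0.0004.


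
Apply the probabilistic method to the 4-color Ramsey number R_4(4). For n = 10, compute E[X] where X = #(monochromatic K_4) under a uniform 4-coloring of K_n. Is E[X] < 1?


E[X] = C(10, 4) · 4^{1 − 6} = 210 · 4^{−5} = 210/1024.
As a reduced fraction: E[X] = 105/512 ≈ 0.2050781.
Is E[X] < 1? YES.
Since E[X] < 1, there exists a 4-coloring of K_{10} with no monochromatic K_4; hence R_4(4) > 10.

E[X] = 105/512 ≈ 0.2050781; E[X] < 1, so R_4(4) > 10.


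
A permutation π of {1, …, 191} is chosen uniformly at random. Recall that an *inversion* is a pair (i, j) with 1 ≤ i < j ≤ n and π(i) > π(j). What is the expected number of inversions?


Write X = Σ X_I over the C(191, 2) = 18145 pairs i < j, with X_I the indicator of one inversion.
There are 18145 indicators.
For each fixed pair i < j, the values π(i) and π(j) are two distinct elements of {1, …, 191} in uniformly random order; by symmetry P[π(i) > π(j)] = 1/2.
By linearity: E[X] = 18145 · (1/2) = C(191, 2) · (1/2) = 18145/2 = 18145/2 ≈ 9072.5000.

E[X] = 18145/2 = 9072.5000.


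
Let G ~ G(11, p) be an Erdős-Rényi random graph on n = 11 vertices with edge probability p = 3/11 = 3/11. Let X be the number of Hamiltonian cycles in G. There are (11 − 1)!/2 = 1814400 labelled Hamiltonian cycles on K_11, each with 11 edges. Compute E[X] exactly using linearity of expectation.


K_11 has (11 − 1)!/2 = 1814400 labelled Hamiltonian cycles.
For each such Hamiltonian cycle H, let X_H = 1 if all 11 edges of H are present in G. Then P[X_H = 1] = p^{11} = (3/11)^{11} = 177147/285311670611.
By linearity of expectation: E[X] = Σ_H E[X_H] = 1814400 · p^{11} = 1814400 · 177147/285311670611 = 321415516800/285311670611.
Numerically: E[X] ≈ 1.13.

E[X] = 1814400 · (3/11)^{11} = 321415516800/285311670611 ≈ 1.13.


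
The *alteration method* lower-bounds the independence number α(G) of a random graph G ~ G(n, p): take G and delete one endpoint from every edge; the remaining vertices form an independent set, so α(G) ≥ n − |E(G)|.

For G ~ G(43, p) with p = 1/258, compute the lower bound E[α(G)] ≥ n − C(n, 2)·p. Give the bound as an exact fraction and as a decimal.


E[|E(G)|] = C(43, 2)·p = 903 · (1/258) = 7/2.
E[α(G)] ≥ n − E[|E(G)|] = 43 − 7/2 = 79/2.
Numerically: ≈ 39.500000.
(This is only a lower bound; the true E[α(G)] may be larger.)

E[α(G)] ≥ 79/2 ≈ 39.500000.


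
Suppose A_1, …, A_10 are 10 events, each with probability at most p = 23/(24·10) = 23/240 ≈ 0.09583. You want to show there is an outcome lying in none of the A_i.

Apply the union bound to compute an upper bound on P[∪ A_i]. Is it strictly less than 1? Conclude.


Union bound: P[∪_{i=1}^{10} A_i] ≤ Σ_i P[A_i] ≤ 10·p = 10·(23/240) = 23/24.
Numerically: 23/24 ≈ 0.95833.
Is 23/24 < 1? YES.
Since P[∪ A_i] ≤ 23/24 < 1, the complement has P[∩ A_i^c] ≥ 1 − 23/24 = 1/24 > 0, so some outcome avoids every A_i.

10·p = 23/24 ≈ 0.95833; existence CERTIFIED by the union bound.


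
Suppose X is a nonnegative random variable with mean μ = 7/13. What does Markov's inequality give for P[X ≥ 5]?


μ = E[X] = 7/13, a = 5.
Markov: P[X ≥ 5] ≤ μ/a = (7/13)/5 = 7/65.
Numerically: ≈ 0.10769.
(Since a = 5 > μ = 0.53846, the bound 7/65 is < 1 and informative.)

P[X ≥ 5] ≤ 7/65 ≈ 0.10769.


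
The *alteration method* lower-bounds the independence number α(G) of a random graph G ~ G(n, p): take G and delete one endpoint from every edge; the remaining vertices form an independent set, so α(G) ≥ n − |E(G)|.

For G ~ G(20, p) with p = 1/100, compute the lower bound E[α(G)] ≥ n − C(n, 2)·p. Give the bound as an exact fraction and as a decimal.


E[|E(G)|] = C(20, 2)·p = 190 · (1/100) = 19/10.
E[α(G)] ≥ n − E[|E(G)|] = 20 − 19/10 = 181/10.
Numerically: ≈ 18.100000.
(This is only a lower bound; the true E[α(G)] may be larger.)

E[α(G)] ≥ 181/10 ≈ 18.100000.


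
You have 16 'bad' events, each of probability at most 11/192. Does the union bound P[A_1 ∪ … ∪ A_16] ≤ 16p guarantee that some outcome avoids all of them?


Union bound: P[∪_{i=1}^{16} A_i] ≤ Σ_i P[A_i] ≤ 16·p = 16·(11/192) = 11/12.
Numerically: 11/12 ≈ 0.917.
Is 11/12 < 1? YES.
Since P[∪ A_i] ≤ 11/12 < 1, the complement has P[∩ A_i^c] ≥ 1 − 11/12 = 1/12 > 0, so some outcome avoids every A_i.

16·p = 11/12 ≈ 0.917; existence CERTIFIED by the union bound.


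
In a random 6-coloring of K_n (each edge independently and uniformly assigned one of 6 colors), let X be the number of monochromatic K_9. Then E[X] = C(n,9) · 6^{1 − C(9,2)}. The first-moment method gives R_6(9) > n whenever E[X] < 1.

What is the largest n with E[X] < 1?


We need C(n, 9) · 6^{1 − 36} < 1, i.e. C(n, 9) < 6^{36 − 1} = 1719070799748422591028658176.
Check values of n near the boundary:
  n = 4407: C(4407, 9) = 1713856532599459170657070050; 1713856532599459170657070050 < 1719070799748422591028658176? YES
  n = 4408: C(4408, 9) = 1717362945146264156457459600; 1717362945146264156457459600 < 1719070799748422591028658176? YES
  n = 4409: C(4409, 9) = 1720875732988608787686577131; 1720875732988608787686577131 < 1719070799748422591028658176? NO
  n = 4410: C(4410, 9) = 1724394906266704102180823710; 1724394906266704102180823710 < 1719070799748422591028658176? NO
  n = 4411: C(4411, 9) = 1727920475134582415883601405; 1727920475134582415883601405 < 1719070799748422591028658176? NO
The largest n with C(n, 9) < 1719070799748422591028658176 is n = 4408 (where E[X] = 35778394690547169926197075/35813974994758803979763712 ≈ 0.999). Hence R_6(9) > 4408, i.e. R_6(9) ≥ 4409.

Largest n = 4408; hence R_6(9) > 4408.


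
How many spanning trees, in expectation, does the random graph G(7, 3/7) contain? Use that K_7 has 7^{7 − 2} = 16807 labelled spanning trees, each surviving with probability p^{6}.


K_7 has 7^{7 − 2} = 16807 labelled spanning trees.
For each such spanning tree H, let X_H = 1 if all 6 edges of H are present in G. Then P[X_H = 1] = p^{6} = (3/7)^{6} = 729/117649.
By linearity of expectation: E[X] = Σ_H E[X_H] = 16807 · p^{6} = 16807 · 729/117649 = 729/7.
Numerically: E[X] ≈ 104.1.

E[X] = 16807 · (3/7)^{6} = 729/7 ≈ 104.1.


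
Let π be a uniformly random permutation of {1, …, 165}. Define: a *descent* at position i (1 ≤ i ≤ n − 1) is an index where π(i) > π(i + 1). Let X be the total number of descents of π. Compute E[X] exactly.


Write X = Σ X_I over i = 1, …, 164, with X_I the indicator of one descent.
There are 164 indicators.
For each fixed i, the pair (π(i), π(i+1)) is a uniformly random ordered pair of distinct values from {1, …, 165}; by symmetry P[π(i) > π(i+1)] = 1/2.
By linearity: E[X] = 164 · (1/2) = (165 − 1) · (1/2) = 82 ≈ 82.0000.

E[X] = 82 = 82.0000.


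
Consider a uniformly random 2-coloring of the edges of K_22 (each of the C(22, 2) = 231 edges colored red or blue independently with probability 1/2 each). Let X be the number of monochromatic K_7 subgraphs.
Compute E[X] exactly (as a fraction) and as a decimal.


Let X = Σ_S X_S over the C(22, 7) = 170544 subsets S of size 7, where X_S = 1 if the K_7 on S is monochromatic.
For a fixed S, the K_7 on S has C(7, 2) = 21 edges. P[all 21 edges red] = (1/2)^21, and likewise for blue, so P[monochromatic] = 2·(1/2)^21 = 2^{1 − 21} = 1/1048576.
By linearity of expectation: E[X] = C(22, 7) · 2^{1 − 21} = 170544 · 1/1048576 = 10659/65536.
Numerically: E[X] ≈ 0.1626.

E[X] = C(22,7)·2^(1−C(7,2)) = 10659/65536 ≈ 0.1626.


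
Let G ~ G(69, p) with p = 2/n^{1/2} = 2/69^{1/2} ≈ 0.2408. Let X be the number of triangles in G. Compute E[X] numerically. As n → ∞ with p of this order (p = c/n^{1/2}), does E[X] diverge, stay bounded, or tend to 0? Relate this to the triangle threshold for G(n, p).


Number of potential triangles: C(69, 3) = 52394.
Each occurs with probability p³ ≈ (0.2408)³ ≈ 1.395778e-02.
By linearity: E[X] = C(69, 3)·p³ ≈ 52394 · 1.395778e-02 ≈ 731.3039.
Since α = 1/2 < 1, p = c/n^{1/2} ≫ 1/n is above the triangle threshold p ~ 1/n. Asymptotically E[X] ~ (c³/6)·n^{3(1−α)} = (2³/6)·n^{1.5} → ∞; triangles are abundant w.h.p.

E[X] ≈ 731.3039; in regime p = Θ(1/n^{1/2}) E[X] diverges (above the triangle threshold p ~ 1/n).


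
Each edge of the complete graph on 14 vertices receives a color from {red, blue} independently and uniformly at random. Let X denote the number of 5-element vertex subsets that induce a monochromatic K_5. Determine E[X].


Let X = Σ_S X_S over the C(14, 5) = 2002 subsets S of size 5, where X_S = 1 if the K_5 on S is monochromatic.
For a fixed S, the K_5 on S has C(5, 2) = 10 edges. P[all 10 edges red] = (1/2)^10, and likewise for blue, so P[monochromatic] = 2·(1/2)^10 = 2^{1 − 10} = 1/512.
By linearity: E[X] = C(14, 5) · 2^{1 − 10} = 2002 · 1/512 = 1001/256.
Numerically: E[X] ≈ 3.91016.

E[X] = C(14,5)·2^(1−C(5,2)) = 1001/256 ≈ 3.91016.


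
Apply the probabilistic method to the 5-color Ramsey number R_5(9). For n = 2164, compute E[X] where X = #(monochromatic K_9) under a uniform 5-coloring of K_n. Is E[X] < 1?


E[X] = C(2164, 9) · 5^{1 − 36} = 2820446946663120530187432 · 5^{−35} = 2820446946663120530187432/2910383045673370361328125.
As a reduced fraction: E[X] = 2820446946663120530187432/2910383045673370361328125 ≈ 0.96910.
Is E[X] < 1? YES.
Since E[X] < 1, there exists a 5-coloring of K_{2164} with no monochromatic K_9; hence R_5(9) > 2164.

E[X] = 2820446946663120530187432/2910383045673370361328125 ≈ 0.96910; E[X] < 1, so R_5(9) > 2164.


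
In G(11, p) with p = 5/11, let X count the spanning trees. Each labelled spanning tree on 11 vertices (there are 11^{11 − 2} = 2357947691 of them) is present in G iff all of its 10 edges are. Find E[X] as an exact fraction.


K_11 has 11^{11 − 2} = 2357947691 labelled spanning trees.
For each such spanning tree H, let X_H = 1 if all 10 edges of H are present in G. Then P[X_H = 1] = p^{10} = (5/11)^{10} = 9765625/25937424601.
By linearity: E[X] = Σ_H E[X_H] = 2357947691 · p^{10} = 2357947691 · 9765625/25937424601 = 9765625/11.
Numerically: E[X] ≈ 887784.

E[X] = 2357947691 · (5/11)^{10} = 9765625/11 ≈ 887784.


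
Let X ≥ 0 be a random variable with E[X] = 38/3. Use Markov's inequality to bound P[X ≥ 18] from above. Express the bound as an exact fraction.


μ = E[X] = 38/3, a = 18.
Markov: P[X ≥ 18] ≤ μ/a = (38/3)/18 = 19/27.
Numerically: ≈ 0.704.
(Since a = 18 > μ = 12.667, the bound 19/27 is < 1 and informative.)

P[X ≥ 18] ≤ 19/27 ≈ 0.704.


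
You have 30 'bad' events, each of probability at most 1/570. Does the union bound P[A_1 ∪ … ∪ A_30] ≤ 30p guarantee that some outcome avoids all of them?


Union bound: P[∪_{i=1}^{30} A_i] ≤ Σ_i P[A_i] ≤ 30·p = 30·(1/570) = 1/19.
Numerically: 1/19 ≈ 0.05263.
Is 1/19 < 1? YES.
Since P[∪ A_i] ≤ 1/19 < 1, the complement has P[∩ A_i^c] ≥ 1 − 1/19 = 18/19 > 0, so some outcome avoids every A_i.

30·p = 1/19 ≈ 0.05263; existence CERTIFIED by the union bound.


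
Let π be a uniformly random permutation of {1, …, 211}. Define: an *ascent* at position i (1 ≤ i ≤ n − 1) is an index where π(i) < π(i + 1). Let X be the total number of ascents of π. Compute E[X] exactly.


Write X = Σ X_I over i = 1, …, 210, with X_I the indicator of one ascent.
There are 210 indicators.
For each fixed i, the pair (π(i), π(i+1)) is a uniformly random ordered pair of distinct values from {1, …, 211}; by symmetry P[π(i) < π(i+1)] = 1/2.
By linearity: E[X] = 210 · (1/2) = (211 − 1) · (1/2) = 105 ≈ 105.000000.

E[X] = 105 = 105.000000.


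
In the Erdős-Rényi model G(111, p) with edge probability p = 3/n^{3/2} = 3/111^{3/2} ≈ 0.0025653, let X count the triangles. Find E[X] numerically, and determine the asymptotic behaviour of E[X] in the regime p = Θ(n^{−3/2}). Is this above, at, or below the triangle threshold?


Number of potential triangles: C(111, 3) = 221815.
Each occurs with probability p³ ≈ (0.0025653)³ ≈ 1.6881474e-08.
By linearity: E[X] = C(111, 3)·p³ ≈ 221815 · 1.6881474e-08 ≈ 0.00374.
Since α = 3/2 > 1, p = c/n^{3/2} = o(1/n) is below the triangle threshold p ~ 1/n. Asymptotically E[X] ~ (c³/6)·n^{3(1−α)} = (3³/6)·n^{-1.5} → 0, so by Markov's inequality G has no triangles w.h.p.

E[X] ≈ 0.00374; in regime p = Θ(1/n^{3/2}) E[X] tends to 0 (below the triangle threshold p ~ 1/n).


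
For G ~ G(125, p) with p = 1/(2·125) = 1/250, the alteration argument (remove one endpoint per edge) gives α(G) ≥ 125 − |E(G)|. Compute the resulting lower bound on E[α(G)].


E[|E(G)|] = C(125, 2)·p = 7750 · (1/250) = 31.
E[α(G)] ≥ n − E[|E(G)|] = 125 − 31 = 94.
Numerically: ≈ 94.0000.
(This is only a lower bound; the true E[α(G)] may be larger.)

E[α(G)] ≥ 94 ≈ 94.0000.


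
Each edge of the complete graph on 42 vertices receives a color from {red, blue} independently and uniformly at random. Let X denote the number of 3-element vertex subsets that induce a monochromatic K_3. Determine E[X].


Let X = Σ_S X_S over the C(42, 3) = 11480 subsets S of size 3, where X_S = 1 if the K_3 on S is monochromatic.
For a fixed S, the K_3 on S has C(3, 2) = 3 edges. P[all 3 edges red] = (1/2)^3, and likewise for blue, so P[monochromatic] = 2·(1/2)^3 = 2^{1 − 3} = 1/4.
By linearity of expectation: E[X] = C(42, 3) · 2^{1 − 3} = 11480 · 1/4 = 2870.
Numerically: E[X] ≈ 2870.000.

E[X] = C(42,3)·2^(1−C(3,2)) = 2870 ≈ 2870.000.


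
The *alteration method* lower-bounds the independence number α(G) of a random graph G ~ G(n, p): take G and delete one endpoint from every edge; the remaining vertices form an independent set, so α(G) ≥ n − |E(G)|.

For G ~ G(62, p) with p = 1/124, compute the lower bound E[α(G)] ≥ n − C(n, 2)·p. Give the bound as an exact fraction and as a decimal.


E[|E(G)|] = C(62, 2)·p = 1891 · (1/124) = 61/4.
E[α(G)] ≥ n − E[|E(G)|] = 62 − 61/4 = 187/4.
Numerically: ≈ 46.750000.
(This is only a lower bound; the true E[α(G)] may be larger.)

E[α(G)] ≥ 187/4 ≈ 46.750000.


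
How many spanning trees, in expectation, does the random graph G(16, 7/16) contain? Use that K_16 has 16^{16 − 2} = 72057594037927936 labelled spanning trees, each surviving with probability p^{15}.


K_16 has 16^{16 − 2} = 72057594037927936 labelled spanning trees.
For each such spanning tree H, let X_H = 1 if all 15 edges of H are present in G. Then P[X_H = 1] = p^{15} = (7/16)^{15} = 4747561509943/1152921504606846976.
By linearity: E[X] = Σ_H E[X_H] = 72057594037927936 · p^{15} = 72057594037927936 · 4747561509943/1152921504606846976 = 4747561509943/16.
Numerically: E[X] ≈ 2.97e+11.

E[X] = 72057594037927936 · (7/16)^{15} = 4747561509943/16 ≈ 2.97e+11.


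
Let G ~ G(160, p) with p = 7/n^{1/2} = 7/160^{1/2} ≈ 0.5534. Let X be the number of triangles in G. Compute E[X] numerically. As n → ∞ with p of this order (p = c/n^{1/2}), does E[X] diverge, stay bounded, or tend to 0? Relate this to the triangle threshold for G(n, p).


Number of potential triangles: C(160, 3) = 669920.
Each occurs with probability p³ ≈ (0.5534)³ ≈ 1.6947832e-01.
By linearity: E[X] = C(160, 3)·p³ ≈ 669920 · 1.6947832e-01 ≈ 113536.91503.
Since α = 1/2 < 1, p = c/n^{1/2} ≫ 1/n is above the triangle threshold p ~ 1/n. Asymptotically E[X] ~ (c³/6)·n^{3(1−α)} = (7³/6)·n^{1.5} → ∞; triangles are abundant w.h.p.

E[X] ≈ 113536.91503; in regime p = Θ(1/n^{1/2}) E[X] diverges (above the triangle threshold p ~ 1/n).


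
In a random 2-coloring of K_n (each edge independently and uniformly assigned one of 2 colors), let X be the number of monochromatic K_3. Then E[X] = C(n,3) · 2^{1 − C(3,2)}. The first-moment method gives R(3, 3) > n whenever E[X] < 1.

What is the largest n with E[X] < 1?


We need C(n, 3) · 2^{1 − 3} < 1, i.e. C(n, 3) < 2^{3 − 1} = 4.
Check values of n near the boundary:
  n = 3: C(3, 3) = 1; 1 < 4? YES
  n = 4: C(4, 3) = 4; 4 < 4? NO
  n = 5: C(5, 3) = 10; 10 < 4? NO
The largest n with C(n, 3) < 4 is n = 3 (where E[X] = 1/4 ≈ 0.250). Hence R(3, 3) > 3, i.e. R(3, 3) ≥ 4.

Largest n = 3; hence R(3, 3) > 3.


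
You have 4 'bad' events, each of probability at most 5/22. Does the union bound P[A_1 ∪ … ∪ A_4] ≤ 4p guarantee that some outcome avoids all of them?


Union bound: P[∪_{i=1}^{4} A_i] ≤ Σ_i P[A_i] ≤ 4·p = 4·(5/22) = 10/11.
Numerically: 10/11 ≈ 0.9091.
Is 10/11 < 1? YES.
Since P[∪ A_i] ≤ 10/11 < 1, the complement has P[∩ A_i^c] ≥ 1 − 10/11 = 1/11 > 0, so some outcome avoids every A_i.

4·p = 10/11 ≈ 0.9091; existence CERTIFIED by the union bound.


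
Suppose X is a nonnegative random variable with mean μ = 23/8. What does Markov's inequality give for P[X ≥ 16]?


μ = E[X] = 23/8, a = 16.
Markov: P[X ≥ 16] ≤ μ/a = (23/8)/16 = 23/128.
Numerically: ≈ 0.180.
(Since a = 16 > μ = 2.875, the bound 23/128 is < 1 and informative.)

P[X ≥ 16] ≤ 23/128 ≈ 0.180.


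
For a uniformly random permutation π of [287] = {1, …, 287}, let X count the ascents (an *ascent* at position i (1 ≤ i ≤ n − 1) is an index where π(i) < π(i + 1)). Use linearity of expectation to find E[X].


Write X = Σ X_I over i = 1, …, 286, with X_I the indicator of one ascent.
There are 286 indicators.
For each fixed i, the pair (π(i), π(i+1)) is a uniformly random ordered pair of distinct values from {1, …, 287}; by symmetry P[π(i) < π(i+1)] = 1/2.
By linearity: E[X] = 286 · (1/2) = (287 − 1) · (1/2) = 143 ≈ 143.00000.

E[X] = 143 = 143.00000.


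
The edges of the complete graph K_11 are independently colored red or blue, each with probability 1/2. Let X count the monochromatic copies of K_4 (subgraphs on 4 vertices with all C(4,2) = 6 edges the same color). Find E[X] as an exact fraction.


Let X = Σ_S X_S over the C(11, 4) = 330 subsets S of size 4, where X_S = 1 if the K_4 on S is monochromatic.
For a fixed S, the K_4 on S has C(4, 2) = 6 edges. P[all 6 edges red] = (1/2)^6, and likewise for blue, so P[monochromatic] = 2·(1/2)^6 = 2^{1 − 6} = 1/32.
By linearity of expectation: E[X] = C(11, 4) · 2^{1 − 6} = 330 · 1/32 = 165/16.
Numerically: E[X] ≈ 10.31250.

E[X] = C(11,4)·2^(1−C(4,2)) = 165/16 ≈ 10.31250.


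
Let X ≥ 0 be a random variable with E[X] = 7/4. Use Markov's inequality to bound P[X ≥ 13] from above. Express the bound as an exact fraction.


μ = E[X] = 7/4, a = 13.
Markov: P[X ≥ 13] ≤ μ/a = (7/4)/13 = 7/52.
Numerically: ≈ 0.134615.
(Since a = 13 > μ = 1.750000, the bound 7/52 is < 1 and informative.)

P[X ≥ 13] ≤ 7/52 ≈ 0.134615.


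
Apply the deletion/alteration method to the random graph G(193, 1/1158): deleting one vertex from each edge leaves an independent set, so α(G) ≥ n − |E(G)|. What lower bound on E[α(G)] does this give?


E[|E(G)|] = C(193, 2)·p = 18528 · (1/1158) = 16.
E[α(G)] ≥ n − E[|E(G)|] = 193 − 16 = 177.
Numerically: ≈ 177.00000.
(This is only a lower bound; the true E[α(G)] may be larger.)

E[α(G)] ≥ 177 ≈ 177.00000.


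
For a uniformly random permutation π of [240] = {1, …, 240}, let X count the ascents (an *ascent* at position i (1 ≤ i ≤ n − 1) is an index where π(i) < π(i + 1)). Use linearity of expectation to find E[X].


Write X = Σ X_I over i = 1, …, 239, with X_I the indicator of one ascent.
There are 239 indicators.
For each fixed i, the pair (π(i), π(i+1)) is a uniformly random ordered pair of distinct values from {1, …, 240}; by symmetry P[π(i) < π(i+1)] = 1/2.
By linearity: E[X] = 239 · (1/2) = (240 − 1) · (1/2) = 239/2 ≈ 119.500.

E[X] = 239/2 = 119.500.


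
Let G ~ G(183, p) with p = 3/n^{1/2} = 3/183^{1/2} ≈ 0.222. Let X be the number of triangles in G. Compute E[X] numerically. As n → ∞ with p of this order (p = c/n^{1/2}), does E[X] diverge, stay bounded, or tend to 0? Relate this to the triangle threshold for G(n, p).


Number of potential triangles: C(183, 3) = 1004731.
Each occurs with probability p³ ≈ (0.222)³ ≈ 1.09065e-02.
By linearity: E[X] = C(183, 3)·p³ ≈ 1004731 · 1.09065e-02 ≈ 10958.142.
Since α = 1/2 < 1, p = c/n^{1/2} ≫ 1/n is above the triangle threshold p ~ 1/n. Asymptotically E[X] ~ (c³/6)·n^{3(1−α)} = (3³/6)·n^{1.5} → ∞; triangles are abundant w.h.p.

E[X] ≈ 10958.142; in regime p = Θ(1/n^{1/2}) E[X] diverges (above the triangle threshold p ~ 1/n).
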